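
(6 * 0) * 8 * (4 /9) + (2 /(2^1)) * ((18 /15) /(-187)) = -6 /935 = -0.01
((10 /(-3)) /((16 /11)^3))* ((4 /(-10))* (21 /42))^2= -1331 /30720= -0.04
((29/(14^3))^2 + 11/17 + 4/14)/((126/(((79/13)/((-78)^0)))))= 9433486775/209667459456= 0.04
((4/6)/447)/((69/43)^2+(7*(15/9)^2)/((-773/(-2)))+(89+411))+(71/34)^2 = 4.36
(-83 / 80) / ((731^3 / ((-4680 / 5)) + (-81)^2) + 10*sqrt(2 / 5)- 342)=9089496*sqrt(10) / 740343298008614045 + 3736762763877 / 1480686596017228090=0.00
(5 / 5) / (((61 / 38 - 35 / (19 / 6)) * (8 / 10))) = -95 / 718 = -0.13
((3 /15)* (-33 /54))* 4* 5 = -22 /9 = -2.44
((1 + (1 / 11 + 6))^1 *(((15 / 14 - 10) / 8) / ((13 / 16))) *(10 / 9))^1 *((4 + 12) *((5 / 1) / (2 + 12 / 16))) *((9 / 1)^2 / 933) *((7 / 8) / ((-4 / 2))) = 450000 / 37631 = 11.96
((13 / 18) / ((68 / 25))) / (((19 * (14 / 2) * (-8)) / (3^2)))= -325 / 144704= -0.00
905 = 905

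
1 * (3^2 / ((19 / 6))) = 54 / 19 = 2.84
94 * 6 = 564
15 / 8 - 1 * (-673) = 5399 / 8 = 674.88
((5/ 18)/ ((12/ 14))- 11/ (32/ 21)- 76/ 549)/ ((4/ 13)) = -4818749/ 210816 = -22.86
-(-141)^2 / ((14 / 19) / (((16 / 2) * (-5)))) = 7554780 / 7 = 1079254.29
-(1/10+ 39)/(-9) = 391/90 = 4.34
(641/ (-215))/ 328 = -641/ 70520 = -0.01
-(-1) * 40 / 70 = 4 / 7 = 0.57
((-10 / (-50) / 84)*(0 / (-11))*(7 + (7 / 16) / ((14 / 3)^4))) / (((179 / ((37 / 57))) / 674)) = 0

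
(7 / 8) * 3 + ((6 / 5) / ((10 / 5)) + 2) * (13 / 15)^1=2927 / 600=4.88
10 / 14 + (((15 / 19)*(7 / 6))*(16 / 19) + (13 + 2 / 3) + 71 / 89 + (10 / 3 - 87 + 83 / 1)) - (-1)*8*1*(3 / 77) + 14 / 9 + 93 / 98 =5643262693 / 311715558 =18.10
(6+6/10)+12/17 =621/85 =7.31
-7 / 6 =-1.17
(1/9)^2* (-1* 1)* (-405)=5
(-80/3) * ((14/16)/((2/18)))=-210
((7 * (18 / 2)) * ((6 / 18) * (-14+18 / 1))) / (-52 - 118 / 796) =-4776 / 2965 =-1.61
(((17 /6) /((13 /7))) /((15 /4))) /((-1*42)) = -17 /1755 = -0.01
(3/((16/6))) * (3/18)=3/16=0.19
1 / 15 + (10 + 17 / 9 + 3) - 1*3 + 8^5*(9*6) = 79626778 / 45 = 1769483.96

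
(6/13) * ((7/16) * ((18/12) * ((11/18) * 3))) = 231/416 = 0.56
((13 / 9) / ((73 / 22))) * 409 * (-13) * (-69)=34975226 / 219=159704.23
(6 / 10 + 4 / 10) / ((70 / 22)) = 11 / 35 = 0.31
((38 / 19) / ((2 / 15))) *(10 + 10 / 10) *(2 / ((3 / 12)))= 1320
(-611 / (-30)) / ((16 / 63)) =12831 / 160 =80.19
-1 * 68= -68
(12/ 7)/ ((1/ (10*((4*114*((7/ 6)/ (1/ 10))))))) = 91200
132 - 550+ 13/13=-417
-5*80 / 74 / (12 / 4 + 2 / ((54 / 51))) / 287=-450 / 116809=-0.00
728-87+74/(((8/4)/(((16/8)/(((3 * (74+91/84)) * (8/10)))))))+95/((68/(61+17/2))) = 5323153/7208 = 738.51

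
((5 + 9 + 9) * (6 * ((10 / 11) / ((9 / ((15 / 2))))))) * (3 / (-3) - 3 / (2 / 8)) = -14950 / 11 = -1359.09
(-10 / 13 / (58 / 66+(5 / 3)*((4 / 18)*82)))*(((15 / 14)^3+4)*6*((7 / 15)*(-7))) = 4262247 / 1689142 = 2.52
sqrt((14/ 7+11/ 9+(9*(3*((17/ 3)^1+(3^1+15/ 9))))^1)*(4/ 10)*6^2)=4*sqrt(254)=63.75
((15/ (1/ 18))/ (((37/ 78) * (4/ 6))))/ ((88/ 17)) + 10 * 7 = 382475/ 1628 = 234.94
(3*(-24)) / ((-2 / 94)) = 3384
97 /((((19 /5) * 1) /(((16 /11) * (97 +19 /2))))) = 826440 /209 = 3954.26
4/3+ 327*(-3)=-2939/3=-979.67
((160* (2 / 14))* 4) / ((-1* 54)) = -1.69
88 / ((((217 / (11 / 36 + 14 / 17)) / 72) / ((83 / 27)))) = 10094128 / 99603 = 101.34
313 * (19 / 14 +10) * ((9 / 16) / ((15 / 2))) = 149301 / 560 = 266.61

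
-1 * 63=-63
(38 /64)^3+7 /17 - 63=-34748549 /557056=-62.38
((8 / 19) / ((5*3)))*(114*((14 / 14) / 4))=4 / 5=0.80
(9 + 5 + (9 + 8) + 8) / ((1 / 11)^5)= 6280989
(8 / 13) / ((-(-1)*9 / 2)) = 16 / 117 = 0.14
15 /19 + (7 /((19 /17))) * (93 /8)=11187 /152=73.60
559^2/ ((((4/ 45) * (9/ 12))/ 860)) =4031004900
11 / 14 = 0.79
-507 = -507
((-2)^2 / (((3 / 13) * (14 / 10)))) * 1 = 12.38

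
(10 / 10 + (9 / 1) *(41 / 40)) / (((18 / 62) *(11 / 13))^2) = 66425281 / 392040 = 169.43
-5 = -5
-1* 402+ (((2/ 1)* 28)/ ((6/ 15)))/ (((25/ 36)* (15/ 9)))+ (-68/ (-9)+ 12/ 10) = -272.28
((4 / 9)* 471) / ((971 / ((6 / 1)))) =1256 / 971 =1.29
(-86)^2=7396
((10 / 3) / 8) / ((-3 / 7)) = -35 / 36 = -0.97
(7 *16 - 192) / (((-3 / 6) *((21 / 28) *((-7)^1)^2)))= 640 / 147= 4.35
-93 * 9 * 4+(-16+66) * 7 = -2998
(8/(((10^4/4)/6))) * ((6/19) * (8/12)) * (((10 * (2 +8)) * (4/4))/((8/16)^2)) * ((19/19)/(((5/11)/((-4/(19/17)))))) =-574464/45125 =-12.73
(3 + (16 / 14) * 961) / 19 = 7709 / 133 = 57.96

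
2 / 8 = 1 / 4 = 0.25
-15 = -15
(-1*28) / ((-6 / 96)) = 448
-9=-9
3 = 3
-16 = -16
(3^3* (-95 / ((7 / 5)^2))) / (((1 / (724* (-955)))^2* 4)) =-7663925287912500 / 49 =-156406638528826.53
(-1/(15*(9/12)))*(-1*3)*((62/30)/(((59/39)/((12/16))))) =403/1475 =0.27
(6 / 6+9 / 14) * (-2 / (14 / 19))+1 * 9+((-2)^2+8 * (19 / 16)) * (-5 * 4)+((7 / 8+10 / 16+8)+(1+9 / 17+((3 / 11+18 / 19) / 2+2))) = -87682117 / 348194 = -251.82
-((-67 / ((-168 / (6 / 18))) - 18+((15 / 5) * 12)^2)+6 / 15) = -3221903 / 2520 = -1278.53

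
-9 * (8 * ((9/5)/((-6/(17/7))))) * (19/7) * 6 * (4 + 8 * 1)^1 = 2511648/245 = 10251.62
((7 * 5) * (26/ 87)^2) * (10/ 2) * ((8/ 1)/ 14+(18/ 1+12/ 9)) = 7064200/ 22707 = 311.10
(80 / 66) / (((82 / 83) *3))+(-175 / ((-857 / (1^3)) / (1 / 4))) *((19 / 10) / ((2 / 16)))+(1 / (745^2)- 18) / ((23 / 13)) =-399163432040606 / 44405856868725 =-8.99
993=993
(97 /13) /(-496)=-97 /6448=-0.02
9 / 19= 0.47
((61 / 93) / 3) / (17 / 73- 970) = -4453 / 19751247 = -0.00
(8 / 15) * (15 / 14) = 4 / 7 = 0.57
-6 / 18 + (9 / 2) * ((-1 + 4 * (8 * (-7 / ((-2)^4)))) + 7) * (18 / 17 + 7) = -14813 / 51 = -290.45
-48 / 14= -24 / 7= -3.43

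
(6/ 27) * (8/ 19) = 16/ 171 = 0.09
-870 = -870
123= 123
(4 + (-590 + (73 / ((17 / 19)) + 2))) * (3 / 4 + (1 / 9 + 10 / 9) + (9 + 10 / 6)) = -431795 / 68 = -6349.93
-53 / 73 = -0.73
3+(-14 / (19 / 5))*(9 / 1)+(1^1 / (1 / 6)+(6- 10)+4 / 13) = -6879 / 247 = -27.85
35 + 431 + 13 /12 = 5605 /12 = 467.08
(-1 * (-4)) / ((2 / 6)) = 12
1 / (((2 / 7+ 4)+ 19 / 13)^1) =91 / 523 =0.17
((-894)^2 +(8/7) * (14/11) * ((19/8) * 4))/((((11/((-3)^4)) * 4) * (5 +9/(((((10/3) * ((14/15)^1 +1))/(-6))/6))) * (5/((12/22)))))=-30977724078/8738015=-3545.17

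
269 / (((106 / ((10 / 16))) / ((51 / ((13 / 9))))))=56.00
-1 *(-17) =17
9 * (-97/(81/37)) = -3589/9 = -398.78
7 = 7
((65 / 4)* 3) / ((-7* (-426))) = 0.02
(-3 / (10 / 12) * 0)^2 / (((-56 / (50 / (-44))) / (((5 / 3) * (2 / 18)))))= 0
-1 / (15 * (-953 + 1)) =1 / 14280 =0.00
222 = 222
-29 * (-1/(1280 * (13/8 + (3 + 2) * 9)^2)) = 29/2782580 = 0.00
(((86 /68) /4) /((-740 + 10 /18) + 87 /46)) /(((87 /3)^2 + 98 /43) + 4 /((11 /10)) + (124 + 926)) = -4210173 /18629949638636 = -0.00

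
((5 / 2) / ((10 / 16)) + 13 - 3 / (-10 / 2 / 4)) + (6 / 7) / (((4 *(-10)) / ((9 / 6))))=5423 / 280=19.37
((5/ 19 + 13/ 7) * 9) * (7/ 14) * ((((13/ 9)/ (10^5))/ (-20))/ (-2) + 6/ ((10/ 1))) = 3045601833/ 532000000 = 5.72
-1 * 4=-4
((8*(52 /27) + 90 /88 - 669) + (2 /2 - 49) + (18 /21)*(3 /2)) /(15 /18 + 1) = -381.43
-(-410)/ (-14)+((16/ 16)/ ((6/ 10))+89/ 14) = -893/ 42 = -21.26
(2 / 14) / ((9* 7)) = 1 / 441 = 0.00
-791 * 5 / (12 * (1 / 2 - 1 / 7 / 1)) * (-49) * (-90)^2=366272550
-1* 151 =-151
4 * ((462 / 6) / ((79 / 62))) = 19096 / 79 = 241.72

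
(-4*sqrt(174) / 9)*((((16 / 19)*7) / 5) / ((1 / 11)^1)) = -76.03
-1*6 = -6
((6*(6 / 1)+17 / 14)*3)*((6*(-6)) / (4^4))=-14067 / 896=-15.70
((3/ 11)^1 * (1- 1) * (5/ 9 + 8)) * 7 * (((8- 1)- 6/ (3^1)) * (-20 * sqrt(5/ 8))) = 0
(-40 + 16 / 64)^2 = 25281 / 16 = 1580.06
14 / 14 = 1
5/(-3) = -5/3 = -1.67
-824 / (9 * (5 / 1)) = -824 / 45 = -18.31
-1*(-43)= 43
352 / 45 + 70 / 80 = 3131 / 360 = 8.70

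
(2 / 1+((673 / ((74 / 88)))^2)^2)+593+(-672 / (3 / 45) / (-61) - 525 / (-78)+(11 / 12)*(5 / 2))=14633741957631235239067 / 35669032152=410264621009.93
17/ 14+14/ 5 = 281/ 70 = 4.01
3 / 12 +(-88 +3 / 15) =-87.55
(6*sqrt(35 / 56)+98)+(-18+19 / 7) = 3*sqrt(10) / 2+579 / 7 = 87.46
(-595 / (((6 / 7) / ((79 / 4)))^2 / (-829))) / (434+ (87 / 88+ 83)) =21003291155 / 41544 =505567.38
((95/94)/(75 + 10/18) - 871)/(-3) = 11134693/38352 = 290.33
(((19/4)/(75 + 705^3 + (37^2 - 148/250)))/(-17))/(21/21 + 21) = -2375/65525560792296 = -0.00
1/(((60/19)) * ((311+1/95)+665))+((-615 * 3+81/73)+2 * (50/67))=-10026292331885/5441980932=-1842.40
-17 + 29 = 12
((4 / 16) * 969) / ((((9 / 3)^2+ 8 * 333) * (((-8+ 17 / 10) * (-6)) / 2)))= 1615 / 336798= 0.00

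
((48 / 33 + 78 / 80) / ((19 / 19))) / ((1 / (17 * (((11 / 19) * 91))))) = 1653743 / 760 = 2175.98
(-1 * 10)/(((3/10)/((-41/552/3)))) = 1025/1242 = 0.83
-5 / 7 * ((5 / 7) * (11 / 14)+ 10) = -7.54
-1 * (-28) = 28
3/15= 1/5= 0.20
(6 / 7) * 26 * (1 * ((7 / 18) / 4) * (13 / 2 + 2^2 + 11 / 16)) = 2327 / 96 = 24.24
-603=-603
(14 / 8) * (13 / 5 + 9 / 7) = 34 / 5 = 6.80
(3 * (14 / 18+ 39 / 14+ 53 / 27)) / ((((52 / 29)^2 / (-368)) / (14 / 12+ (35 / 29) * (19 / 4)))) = -477923509 / 36504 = -13092.36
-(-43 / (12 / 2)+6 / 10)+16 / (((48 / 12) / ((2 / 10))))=221 / 30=7.37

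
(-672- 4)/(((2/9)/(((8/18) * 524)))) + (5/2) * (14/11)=-708444.82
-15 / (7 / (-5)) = 75 / 7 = 10.71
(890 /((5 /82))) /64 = 3649 /16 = 228.06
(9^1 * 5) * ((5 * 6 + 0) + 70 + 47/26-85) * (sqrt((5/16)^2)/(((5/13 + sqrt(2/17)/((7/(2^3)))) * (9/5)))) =-227513125/25824 + 4970875 * sqrt(34)/3228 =169.08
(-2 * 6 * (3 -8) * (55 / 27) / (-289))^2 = 1210000 / 6765201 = 0.18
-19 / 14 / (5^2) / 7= -19 / 2450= -0.01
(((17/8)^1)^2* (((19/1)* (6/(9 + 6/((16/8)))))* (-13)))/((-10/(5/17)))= 4199/256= 16.40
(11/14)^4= 14641/38416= 0.38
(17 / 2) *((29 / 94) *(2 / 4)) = 493 / 376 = 1.31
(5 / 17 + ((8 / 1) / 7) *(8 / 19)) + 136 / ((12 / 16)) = 1235243 / 6783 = 182.11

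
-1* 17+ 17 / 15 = -238 / 15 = -15.87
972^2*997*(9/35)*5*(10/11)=1100980108.05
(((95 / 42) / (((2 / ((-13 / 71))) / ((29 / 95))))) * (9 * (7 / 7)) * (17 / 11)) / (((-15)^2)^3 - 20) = -19227 / 249089750140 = -0.00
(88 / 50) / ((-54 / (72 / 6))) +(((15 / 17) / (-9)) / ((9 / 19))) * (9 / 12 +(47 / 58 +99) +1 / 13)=-40800031 / 1922700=-21.22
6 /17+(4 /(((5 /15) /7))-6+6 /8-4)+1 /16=20445 /272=75.17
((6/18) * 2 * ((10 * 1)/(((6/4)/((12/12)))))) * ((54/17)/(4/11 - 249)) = -0.06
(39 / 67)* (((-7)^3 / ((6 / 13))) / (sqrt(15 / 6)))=-57967* sqrt(10) / 670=-273.59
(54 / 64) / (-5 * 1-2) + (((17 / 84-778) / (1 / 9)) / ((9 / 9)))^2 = 76835919861 / 1568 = 49002499.91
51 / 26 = 1.96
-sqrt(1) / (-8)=1 / 8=0.12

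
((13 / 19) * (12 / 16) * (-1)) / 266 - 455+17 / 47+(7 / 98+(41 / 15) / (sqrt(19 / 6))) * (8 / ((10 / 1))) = -2159615133 / 4750760+164 * sqrt(114) / 1425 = -453.35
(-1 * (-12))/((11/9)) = 108/11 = 9.82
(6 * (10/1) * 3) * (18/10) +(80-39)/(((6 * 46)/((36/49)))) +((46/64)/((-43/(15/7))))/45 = 1507834985/4652256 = 324.11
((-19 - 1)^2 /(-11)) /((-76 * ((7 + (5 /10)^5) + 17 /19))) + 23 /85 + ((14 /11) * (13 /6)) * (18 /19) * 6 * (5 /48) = 672456207 /342438140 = 1.96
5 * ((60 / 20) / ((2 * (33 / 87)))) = 435 / 22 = 19.77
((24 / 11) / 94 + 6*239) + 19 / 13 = 9647893 / 6721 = 1435.48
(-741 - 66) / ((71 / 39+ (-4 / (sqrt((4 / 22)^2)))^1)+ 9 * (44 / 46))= 723879 / 10379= 69.74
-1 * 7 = -7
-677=-677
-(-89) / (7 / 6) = 534 / 7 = 76.29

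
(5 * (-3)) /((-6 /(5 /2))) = 25 /4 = 6.25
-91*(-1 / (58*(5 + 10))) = 91 / 870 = 0.10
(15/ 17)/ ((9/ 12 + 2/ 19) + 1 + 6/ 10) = 1900/ 5287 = 0.36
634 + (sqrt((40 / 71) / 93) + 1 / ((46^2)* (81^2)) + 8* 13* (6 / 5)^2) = 2* sqrt(66030) / 6603 + 272024991169 / 347076900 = 783.84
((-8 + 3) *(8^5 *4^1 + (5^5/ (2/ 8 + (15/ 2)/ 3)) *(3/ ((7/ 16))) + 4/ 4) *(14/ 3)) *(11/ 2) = -17821035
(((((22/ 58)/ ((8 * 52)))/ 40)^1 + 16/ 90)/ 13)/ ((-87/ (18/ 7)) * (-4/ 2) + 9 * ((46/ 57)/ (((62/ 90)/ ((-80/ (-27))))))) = 90964571/ 657817395456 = 0.00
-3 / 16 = -0.19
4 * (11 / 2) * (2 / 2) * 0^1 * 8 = 0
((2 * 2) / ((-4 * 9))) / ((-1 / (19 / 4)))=19 / 36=0.53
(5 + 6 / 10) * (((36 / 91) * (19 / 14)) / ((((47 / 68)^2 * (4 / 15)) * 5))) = 4744224 / 1005095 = 4.72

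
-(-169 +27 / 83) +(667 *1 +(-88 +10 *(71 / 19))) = 1238013 / 1577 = 785.04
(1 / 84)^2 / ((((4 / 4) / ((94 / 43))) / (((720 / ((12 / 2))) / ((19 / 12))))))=940 / 40033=0.02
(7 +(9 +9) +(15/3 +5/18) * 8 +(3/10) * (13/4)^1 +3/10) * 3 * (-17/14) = -419203/1680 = -249.53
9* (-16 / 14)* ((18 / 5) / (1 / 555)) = -143856 / 7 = -20550.86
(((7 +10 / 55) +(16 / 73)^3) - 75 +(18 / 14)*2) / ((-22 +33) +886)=-0.07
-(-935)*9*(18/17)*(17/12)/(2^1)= 25245/4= 6311.25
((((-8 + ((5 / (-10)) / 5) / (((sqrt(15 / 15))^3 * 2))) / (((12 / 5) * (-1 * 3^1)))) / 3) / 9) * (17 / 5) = 2737 / 19440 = 0.14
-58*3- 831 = -1005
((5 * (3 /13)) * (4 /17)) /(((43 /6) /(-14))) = -0.53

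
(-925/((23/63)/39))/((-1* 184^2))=2272725/778688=2.92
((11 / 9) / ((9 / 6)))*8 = 176 / 27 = 6.52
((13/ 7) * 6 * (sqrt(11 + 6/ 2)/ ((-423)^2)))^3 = 35152 * sqrt(14)/ 10396197470714643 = 0.00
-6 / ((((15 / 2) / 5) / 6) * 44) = -6 / 11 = -0.55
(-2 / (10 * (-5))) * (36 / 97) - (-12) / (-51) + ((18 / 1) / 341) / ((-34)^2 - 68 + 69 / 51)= -19125971434 / 86778336425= -0.22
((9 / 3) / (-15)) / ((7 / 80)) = -16 / 7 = -2.29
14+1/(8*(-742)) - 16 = -11873/5936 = -2.00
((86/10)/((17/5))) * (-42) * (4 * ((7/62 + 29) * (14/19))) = -9115.67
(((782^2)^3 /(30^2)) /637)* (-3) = -57171623763421456 /47775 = -1196684955801.60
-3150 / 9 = -350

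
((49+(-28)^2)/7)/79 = 119/79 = 1.51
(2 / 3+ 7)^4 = 279841 / 81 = 3454.83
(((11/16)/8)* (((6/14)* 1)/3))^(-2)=802816/121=6634.84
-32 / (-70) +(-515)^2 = 9282891 / 35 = 265225.46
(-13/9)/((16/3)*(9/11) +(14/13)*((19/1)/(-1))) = 1859/20718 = 0.09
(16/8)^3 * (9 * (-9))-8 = -656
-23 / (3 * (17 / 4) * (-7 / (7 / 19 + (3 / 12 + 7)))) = 4439 / 2261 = 1.96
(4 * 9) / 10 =18 / 5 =3.60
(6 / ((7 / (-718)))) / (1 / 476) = -292944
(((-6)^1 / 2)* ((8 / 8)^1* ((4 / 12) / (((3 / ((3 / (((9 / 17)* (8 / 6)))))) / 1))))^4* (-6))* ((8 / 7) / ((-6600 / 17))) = -1419857 / 538876800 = -0.00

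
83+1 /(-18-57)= 6224 /75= 82.99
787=787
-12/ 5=-2.40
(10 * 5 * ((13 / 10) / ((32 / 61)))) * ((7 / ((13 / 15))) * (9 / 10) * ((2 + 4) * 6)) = 518805 / 16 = 32425.31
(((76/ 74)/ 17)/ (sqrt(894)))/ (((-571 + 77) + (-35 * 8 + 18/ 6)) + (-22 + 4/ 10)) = -95 * sqrt(894)/ 1114248969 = -0.00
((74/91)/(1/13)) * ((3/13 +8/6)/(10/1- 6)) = 2257/546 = 4.13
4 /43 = 0.09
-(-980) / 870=98 / 87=1.13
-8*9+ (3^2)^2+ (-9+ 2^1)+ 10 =12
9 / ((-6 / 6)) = -9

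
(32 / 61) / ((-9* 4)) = -0.01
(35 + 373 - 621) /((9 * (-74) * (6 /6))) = 71 /222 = 0.32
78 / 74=39 / 37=1.05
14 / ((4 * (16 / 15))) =105 / 32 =3.28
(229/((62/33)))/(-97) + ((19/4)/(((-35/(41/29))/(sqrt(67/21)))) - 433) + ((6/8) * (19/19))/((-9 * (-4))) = -62675849/144336 - 779 * sqrt(1407)/85260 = -434.58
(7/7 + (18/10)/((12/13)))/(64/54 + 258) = 1593/139960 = 0.01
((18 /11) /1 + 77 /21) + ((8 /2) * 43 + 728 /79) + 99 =744346 /2607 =285.52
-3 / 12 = -1 / 4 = -0.25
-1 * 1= -1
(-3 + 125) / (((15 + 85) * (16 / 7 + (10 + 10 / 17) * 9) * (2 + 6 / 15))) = 7259 / 1393440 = 0.01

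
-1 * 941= -941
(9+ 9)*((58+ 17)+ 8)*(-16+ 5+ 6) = -7470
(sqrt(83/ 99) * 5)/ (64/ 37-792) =-37 * sqrt(913)/ 192984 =-0.01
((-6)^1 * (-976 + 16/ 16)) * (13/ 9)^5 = 241340450/ 6561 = 36784.10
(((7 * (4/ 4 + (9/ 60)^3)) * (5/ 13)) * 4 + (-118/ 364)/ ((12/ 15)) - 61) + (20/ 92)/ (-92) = -74951691/ 1481200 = -50.60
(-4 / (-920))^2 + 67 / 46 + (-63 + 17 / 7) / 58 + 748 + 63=8713512253 / 10738700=811.41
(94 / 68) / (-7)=-0.20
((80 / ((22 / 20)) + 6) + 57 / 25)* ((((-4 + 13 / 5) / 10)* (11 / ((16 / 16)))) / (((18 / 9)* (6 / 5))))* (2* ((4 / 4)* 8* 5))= -311878 / 75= -4158.37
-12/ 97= -0.12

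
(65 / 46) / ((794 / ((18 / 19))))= 585 / 346978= 0.00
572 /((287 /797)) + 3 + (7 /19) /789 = 6847066304 /4302417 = 1591.45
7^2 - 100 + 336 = 285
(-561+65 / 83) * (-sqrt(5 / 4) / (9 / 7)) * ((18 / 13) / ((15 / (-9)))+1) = 1790173 * sqrt(5) / 48555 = 82.44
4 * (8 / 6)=16 / 3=5.33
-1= -1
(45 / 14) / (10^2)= 9 / 280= 0.03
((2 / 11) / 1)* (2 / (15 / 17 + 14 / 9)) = 0.15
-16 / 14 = -1.14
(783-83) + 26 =726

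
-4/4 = -1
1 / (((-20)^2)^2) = 1 / 160000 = 0.00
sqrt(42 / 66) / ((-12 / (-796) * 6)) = 199 * sqrt(77) / 198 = 8.82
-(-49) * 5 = 245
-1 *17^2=-289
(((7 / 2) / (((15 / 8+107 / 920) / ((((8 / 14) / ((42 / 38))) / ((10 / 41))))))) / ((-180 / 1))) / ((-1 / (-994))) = -1272107 / 61830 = -20.57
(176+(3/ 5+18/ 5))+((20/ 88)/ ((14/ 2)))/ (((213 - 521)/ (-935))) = 3887237/ 21560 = 180.30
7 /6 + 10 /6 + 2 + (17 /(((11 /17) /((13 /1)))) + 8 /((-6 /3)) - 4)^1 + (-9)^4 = 455359 /66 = 6899.38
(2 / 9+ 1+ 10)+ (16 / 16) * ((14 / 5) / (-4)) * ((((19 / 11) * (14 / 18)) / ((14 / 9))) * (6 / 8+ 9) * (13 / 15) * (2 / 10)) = 2019707 / 198000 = 10.20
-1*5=-5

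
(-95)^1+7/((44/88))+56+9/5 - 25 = -241/5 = -48.20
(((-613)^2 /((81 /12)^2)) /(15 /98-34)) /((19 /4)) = -51.30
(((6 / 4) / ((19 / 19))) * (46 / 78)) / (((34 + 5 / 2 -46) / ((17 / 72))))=-391 / 17784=-0.02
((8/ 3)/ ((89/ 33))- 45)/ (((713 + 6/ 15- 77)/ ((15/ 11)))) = -293775/ 3115178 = -0.09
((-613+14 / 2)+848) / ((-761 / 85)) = -20570 / 761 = -27.03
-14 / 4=-7 / 2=-3.50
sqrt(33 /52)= sqrt(429) /26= 0.80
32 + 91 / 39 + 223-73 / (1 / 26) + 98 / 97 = -477140 / 291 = -1639.66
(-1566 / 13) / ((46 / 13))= -783 / 23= -34.04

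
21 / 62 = 0.34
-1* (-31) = 31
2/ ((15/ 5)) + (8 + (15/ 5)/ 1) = 35/ 3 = 11.67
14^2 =196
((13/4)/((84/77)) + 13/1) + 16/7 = 6137/336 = 18.26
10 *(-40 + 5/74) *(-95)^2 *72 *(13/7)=-124810335000/259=-481893185.33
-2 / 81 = -0.02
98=98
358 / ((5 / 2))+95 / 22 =16227 / 110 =147.52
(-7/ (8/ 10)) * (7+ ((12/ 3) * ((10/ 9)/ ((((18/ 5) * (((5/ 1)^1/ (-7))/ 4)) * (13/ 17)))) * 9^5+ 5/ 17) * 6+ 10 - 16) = 24776064215/ 884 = 28027221.96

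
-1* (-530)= 530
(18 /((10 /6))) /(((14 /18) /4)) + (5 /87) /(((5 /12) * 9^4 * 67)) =24782156852 /446180805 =55.54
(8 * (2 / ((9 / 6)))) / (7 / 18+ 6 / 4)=96 / 17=5.65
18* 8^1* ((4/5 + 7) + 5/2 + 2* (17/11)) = 106056/55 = 1928.29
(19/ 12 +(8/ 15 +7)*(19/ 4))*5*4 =2242/ 3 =747.33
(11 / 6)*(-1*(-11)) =121 / 6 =20.17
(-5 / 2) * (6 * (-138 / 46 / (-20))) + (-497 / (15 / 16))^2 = 252935191 / 900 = 281039.10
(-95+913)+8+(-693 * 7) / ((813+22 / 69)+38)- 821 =-0.70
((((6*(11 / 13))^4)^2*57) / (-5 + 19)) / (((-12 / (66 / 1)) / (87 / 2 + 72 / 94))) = -437506024.38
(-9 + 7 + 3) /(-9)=-1 /9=-0.11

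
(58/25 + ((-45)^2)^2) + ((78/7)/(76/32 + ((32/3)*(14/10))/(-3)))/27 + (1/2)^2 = 2689601519163/655900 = 4100627.41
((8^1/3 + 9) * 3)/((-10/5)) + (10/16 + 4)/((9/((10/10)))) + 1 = -1151/72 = -15.99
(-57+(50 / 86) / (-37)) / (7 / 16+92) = -0.62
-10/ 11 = -0.91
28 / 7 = 4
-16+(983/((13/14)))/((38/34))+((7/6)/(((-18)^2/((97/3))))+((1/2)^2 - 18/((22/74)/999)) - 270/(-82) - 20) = -38700725343563/649667304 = -59570.07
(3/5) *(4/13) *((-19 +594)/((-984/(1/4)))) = -115/4264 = -0.03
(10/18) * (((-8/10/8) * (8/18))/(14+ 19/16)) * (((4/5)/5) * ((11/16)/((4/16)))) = -352/492075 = -0.00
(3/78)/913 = 1/23738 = 0.00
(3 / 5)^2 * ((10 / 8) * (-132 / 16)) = -297 / 80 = -3.71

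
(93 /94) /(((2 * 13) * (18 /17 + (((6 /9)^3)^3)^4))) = 237299618404555610301 /6602966051142404758360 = 0.04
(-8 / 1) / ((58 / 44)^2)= -3872 / 841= -4.60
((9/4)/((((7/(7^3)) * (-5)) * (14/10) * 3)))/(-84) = 1/16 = 0.06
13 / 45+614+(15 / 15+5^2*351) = 422563 / 45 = 9390.29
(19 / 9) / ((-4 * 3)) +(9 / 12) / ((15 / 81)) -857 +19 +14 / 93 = -833.98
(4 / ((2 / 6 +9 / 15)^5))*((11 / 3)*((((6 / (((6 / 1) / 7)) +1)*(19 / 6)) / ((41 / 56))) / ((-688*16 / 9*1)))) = -0.59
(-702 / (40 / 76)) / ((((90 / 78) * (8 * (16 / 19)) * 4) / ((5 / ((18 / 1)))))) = -61009 / 5120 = -11.92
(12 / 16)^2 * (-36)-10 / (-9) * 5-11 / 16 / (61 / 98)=-69389 / 4392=-15.80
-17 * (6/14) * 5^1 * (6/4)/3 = -255/14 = -18.21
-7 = -7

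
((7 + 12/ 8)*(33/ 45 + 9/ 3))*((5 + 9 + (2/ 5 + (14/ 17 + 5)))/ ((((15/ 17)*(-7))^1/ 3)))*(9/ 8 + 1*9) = -3156.08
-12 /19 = -0.63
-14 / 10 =-7 / 5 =-1.40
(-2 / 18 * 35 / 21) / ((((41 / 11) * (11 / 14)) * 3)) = -70 / 3321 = -0.02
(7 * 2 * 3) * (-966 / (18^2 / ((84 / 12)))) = -7889 / 9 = -876.56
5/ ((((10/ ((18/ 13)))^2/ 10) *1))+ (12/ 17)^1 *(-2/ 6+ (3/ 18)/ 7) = 14884/ 20111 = 0.74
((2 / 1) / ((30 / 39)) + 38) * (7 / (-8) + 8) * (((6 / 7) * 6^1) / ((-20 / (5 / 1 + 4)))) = -133893 / 200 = -669.46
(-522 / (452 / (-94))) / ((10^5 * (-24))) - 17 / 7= -1536828623 / 632800000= -2.43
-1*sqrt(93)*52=-52*sqrt(93)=-501.47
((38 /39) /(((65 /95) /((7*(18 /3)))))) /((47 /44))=444752 /7943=55.99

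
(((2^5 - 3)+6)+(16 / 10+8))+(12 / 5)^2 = 1259 / 25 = 50.36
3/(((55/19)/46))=2622/55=47.67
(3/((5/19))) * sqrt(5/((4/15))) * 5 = 285 * sqrt(3)/2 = 246.82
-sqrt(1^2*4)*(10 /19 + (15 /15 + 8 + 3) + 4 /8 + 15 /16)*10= -21225 /76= -279.28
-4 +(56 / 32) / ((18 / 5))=-253 / 72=-3.51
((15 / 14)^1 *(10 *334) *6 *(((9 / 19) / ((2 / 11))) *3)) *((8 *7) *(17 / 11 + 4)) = 52114547.37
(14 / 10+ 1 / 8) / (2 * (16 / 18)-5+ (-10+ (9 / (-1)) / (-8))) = -0.13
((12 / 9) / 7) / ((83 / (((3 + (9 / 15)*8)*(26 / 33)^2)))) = 35152 / 3163545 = 0.01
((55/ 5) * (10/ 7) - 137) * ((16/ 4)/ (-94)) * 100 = 516.11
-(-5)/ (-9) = -5/ 9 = -0.56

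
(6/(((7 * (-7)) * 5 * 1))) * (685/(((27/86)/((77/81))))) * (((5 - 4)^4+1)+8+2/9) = -23846768/45927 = -519.23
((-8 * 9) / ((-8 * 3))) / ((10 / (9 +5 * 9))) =81 / 5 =16.20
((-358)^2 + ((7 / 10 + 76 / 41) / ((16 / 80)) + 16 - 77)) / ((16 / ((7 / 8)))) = 73538451 / 10496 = 7006.33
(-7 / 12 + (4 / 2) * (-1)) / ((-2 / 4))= 31 / 6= 5.17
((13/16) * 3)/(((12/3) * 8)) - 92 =-47065/512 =-91.92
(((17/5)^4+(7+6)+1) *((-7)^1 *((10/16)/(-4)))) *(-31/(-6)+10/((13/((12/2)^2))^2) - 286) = -8913593899/270400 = -32964.47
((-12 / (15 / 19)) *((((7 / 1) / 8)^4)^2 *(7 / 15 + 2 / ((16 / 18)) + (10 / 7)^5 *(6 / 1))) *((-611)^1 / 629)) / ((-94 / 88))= -36102579183671 / 197866291200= -182.46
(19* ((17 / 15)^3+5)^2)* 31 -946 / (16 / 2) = 1113045354439 / 45562500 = 24428.98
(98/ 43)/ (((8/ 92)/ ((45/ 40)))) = 29.49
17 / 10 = 1.70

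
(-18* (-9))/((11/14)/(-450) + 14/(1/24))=1020600/2116789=0.48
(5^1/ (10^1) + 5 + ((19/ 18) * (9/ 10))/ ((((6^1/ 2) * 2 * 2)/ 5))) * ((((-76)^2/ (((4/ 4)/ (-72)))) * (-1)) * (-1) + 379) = -117584519/ 48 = -2449677.48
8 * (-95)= -760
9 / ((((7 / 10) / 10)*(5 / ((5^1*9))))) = 8100 / 7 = 1157.14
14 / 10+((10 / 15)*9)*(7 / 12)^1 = 49 / 10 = 4.90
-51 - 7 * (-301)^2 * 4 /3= -2536981 /3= -845660.33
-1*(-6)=6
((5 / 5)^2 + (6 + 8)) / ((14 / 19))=285 / 14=20.36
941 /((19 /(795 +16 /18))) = 354757 /9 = 39417.44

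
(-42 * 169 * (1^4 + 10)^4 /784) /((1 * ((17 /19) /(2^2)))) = -141036753 /238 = -592591.40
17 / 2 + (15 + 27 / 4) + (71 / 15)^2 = 47389 / 900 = 52.65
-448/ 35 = -64/ 5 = -12.80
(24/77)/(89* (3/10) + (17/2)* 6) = 80/19943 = 0.00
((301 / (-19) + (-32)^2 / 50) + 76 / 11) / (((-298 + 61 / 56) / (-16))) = 4158336 / 6682775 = 0.62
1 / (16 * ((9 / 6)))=1 / 24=0.04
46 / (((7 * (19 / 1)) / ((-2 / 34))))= -46 / 2261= -0.02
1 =1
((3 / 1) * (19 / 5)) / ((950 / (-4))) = -6 / 125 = -0.05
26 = 26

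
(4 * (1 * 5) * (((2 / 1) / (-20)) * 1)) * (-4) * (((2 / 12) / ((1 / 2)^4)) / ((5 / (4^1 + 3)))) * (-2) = -896 / 15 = -59.73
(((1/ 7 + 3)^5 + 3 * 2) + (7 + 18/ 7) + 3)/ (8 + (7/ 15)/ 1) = 81986430/ 2134489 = 38.41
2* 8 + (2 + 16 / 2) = 26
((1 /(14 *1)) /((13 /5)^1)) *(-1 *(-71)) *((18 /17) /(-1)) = -3195 /1547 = -2.07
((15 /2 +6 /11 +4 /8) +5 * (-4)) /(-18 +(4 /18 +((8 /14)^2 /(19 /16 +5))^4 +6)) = 3171560225997933 /3261055368842269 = 0.97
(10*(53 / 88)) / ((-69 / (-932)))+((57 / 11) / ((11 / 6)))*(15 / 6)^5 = 47738995 / 133584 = 357.37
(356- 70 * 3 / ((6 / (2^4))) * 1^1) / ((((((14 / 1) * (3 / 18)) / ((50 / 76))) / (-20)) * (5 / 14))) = 3221.05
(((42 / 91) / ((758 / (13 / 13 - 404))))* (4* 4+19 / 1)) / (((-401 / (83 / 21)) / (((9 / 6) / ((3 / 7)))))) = 90055 / 303958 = 0.30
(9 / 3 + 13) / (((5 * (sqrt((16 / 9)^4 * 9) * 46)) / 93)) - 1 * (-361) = 1330991 / 3680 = 361.68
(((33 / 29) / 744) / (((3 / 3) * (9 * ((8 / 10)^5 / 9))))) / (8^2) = 34375 / 471334912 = 0.00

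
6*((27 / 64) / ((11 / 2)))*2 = 81 / 88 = 0.92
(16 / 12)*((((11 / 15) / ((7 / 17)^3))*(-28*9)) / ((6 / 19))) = -8214536 / 735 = -11176.24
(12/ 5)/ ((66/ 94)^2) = 8836/ 1815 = 4.87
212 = 212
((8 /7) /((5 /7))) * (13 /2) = 52 /5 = 10.40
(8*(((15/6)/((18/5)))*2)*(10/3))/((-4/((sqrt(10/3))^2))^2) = 6250/243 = 25.72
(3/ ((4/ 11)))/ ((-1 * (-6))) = 11/ 8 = 1.38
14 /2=7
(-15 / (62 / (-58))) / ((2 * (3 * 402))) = 145 / 24924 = 0.01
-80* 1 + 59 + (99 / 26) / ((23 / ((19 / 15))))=-62163 / 2990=-20.79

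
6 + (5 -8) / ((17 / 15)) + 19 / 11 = 950 / 187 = 5.08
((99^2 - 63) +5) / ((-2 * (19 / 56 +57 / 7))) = -272804 / 475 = -574.32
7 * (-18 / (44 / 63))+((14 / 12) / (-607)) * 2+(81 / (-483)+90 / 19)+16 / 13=-278183965211 / 1593145554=-174.61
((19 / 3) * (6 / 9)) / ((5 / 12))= 152 / 15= 10.13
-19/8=-2.38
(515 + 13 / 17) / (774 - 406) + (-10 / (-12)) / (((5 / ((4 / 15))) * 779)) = 19210922 / 13706505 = 1.40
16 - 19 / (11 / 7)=43 / 11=3.91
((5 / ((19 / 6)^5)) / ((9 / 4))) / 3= 5760 / 2476099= 0.00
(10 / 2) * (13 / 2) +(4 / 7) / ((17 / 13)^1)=7839 / 238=32.94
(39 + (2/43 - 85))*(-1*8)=15808/43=367.63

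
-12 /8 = -3 /2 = -1.50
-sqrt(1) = -1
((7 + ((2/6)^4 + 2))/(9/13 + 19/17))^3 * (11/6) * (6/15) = 46188949671007/510183360000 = 90.53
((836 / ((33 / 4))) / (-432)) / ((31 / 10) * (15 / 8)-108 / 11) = 3344 / 57105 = 0.06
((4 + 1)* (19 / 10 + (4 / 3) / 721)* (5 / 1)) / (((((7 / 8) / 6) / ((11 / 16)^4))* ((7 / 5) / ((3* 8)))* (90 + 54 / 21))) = 15057170425 / 1116315648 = 13.49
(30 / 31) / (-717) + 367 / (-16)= -22.94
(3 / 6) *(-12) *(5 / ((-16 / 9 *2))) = 135 / 16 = 8.44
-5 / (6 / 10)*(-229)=5725 / 3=1908.33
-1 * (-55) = 55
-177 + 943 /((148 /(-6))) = -215.23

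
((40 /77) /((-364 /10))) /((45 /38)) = -760 /63063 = -0.01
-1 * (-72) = 72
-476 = -476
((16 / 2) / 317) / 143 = 8 / 45331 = 0.00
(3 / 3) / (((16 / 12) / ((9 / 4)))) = 27 / 16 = 1.69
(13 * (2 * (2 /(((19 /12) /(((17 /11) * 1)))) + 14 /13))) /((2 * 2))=4115 /209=19.69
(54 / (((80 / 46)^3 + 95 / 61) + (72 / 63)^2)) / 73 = 1963826802 / 21566634769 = 0.09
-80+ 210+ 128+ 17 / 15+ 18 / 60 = 7783 / 30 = 259.43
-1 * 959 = -959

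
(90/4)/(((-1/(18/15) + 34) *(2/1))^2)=405/79202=0.01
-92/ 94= -46/ 47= -0.98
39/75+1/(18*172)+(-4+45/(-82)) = -12783907/3173400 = -4.03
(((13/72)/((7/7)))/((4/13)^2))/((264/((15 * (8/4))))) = 10985/50688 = 0.22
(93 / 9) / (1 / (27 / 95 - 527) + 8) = 1551178 / 1200627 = 1.29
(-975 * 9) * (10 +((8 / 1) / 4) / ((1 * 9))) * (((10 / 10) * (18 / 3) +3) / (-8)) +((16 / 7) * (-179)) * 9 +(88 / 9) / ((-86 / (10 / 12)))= 1580378363 / 16254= 97230.12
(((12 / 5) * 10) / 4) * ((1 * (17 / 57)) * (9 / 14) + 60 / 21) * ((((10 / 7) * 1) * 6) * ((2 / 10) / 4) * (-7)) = -7299 / 133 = -54.88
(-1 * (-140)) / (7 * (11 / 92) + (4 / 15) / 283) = 54675600 / 327233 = 167.08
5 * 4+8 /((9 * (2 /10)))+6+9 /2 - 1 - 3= 557 /18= 30.94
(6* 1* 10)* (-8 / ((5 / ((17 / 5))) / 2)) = -3264 / 5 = -652.80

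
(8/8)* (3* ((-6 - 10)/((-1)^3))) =48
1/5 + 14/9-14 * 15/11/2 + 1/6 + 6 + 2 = 373/990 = 0.38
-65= -65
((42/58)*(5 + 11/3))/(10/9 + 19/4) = 6552/6119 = 1.07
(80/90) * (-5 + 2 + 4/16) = -22/9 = -2.44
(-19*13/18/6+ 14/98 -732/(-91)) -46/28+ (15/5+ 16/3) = 123737/9828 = 12.59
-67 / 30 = -2.23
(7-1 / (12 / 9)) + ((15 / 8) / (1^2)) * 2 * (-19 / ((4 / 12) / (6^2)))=-7688.75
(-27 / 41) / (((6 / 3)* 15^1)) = -9 / 410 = -0.02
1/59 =0.02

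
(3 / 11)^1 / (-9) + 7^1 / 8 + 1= 487 / 264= 1.84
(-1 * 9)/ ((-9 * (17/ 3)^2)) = 9/ 289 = 0.03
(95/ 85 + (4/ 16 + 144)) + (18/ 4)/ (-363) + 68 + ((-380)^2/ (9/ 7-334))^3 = -81749687.41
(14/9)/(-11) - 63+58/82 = -253420/4059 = -62.43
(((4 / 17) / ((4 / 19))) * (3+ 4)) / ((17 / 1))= 133 / 289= 0.46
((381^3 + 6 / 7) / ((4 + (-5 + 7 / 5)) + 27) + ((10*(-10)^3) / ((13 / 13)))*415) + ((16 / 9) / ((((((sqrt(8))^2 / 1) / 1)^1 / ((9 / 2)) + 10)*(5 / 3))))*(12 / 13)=-7042020804383 / 3303755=-2131520.29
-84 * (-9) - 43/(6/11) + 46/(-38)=77059/114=675.96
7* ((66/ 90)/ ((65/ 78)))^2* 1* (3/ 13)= 10164/ 8125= 1.25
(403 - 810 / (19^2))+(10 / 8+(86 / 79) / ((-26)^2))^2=414218393160809 / 1029567384976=402.32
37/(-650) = -37/650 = -0.06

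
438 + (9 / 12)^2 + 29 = 7481 / 16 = 467.56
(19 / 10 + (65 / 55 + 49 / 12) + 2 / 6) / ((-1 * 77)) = -707 / 7260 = -0.10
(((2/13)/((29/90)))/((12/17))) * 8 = 5.41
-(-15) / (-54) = -5 / 18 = -0.28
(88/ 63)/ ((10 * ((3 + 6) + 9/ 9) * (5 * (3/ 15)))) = 22/ 1575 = 0.01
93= 93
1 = 1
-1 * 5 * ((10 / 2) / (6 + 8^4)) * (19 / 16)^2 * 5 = -45125 / 1050112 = -0.04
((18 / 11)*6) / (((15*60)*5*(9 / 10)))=0.00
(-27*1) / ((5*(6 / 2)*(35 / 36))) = -324 / 175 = -1.85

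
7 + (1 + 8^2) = 72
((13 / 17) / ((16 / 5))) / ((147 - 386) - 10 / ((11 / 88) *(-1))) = -65 / 43248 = -0.00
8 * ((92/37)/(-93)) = -736/3441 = -0.21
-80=-80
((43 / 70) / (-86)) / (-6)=1 / 840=0.00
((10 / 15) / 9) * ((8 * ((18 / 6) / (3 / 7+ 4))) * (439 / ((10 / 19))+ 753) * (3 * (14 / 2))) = 6221432 / 465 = 13379.42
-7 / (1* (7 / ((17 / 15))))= -17 / 15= -1.13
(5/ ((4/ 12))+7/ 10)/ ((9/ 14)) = 1099/ 45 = 24.42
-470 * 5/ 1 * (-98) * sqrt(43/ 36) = 115150 * sqrt(43)/ 3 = 251696.35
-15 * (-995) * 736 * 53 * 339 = 197363901600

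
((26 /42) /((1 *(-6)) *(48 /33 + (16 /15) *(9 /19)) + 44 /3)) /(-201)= -13585 /12826212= -0.00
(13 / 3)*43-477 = -872 / 3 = -290.67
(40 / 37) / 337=40 / 12469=0.00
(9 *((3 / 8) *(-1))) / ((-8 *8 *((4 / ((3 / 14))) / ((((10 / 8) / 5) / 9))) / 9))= 81 / 114688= 0.00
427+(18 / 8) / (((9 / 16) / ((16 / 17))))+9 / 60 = 146511 / 340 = 430.91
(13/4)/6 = 13/24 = 0.54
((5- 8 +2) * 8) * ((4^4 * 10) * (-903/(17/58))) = 63095265.88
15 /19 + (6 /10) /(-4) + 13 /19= 1.32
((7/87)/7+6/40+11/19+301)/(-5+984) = 9975539/32365740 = 0.31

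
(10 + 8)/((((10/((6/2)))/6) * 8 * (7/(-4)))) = -81/35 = -2.31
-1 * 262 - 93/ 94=-24721/ 94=-262.99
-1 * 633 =-633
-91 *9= -819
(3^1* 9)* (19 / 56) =513 / 56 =9.16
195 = 195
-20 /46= -10 /23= -0.43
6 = 6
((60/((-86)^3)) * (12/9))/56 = -5/2226196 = -0.00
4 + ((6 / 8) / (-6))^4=16385 / 4096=4.00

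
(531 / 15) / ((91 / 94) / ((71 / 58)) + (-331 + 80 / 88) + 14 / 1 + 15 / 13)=-84462807 / 749538775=-0.11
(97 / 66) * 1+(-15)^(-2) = 7297 / 4950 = 1.47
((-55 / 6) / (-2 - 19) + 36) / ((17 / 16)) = 36728 / 1071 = 34.29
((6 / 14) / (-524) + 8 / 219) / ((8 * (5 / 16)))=28687 / 2008230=0.01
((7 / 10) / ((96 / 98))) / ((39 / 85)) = 1.56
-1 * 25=-25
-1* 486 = -486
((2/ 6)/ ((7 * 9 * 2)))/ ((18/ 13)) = 13/ 6804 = 0.00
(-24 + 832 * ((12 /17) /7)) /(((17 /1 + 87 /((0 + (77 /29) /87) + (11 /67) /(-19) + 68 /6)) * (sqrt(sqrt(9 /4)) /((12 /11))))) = 3501161280 * sqrt(6) /3964119551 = 2.16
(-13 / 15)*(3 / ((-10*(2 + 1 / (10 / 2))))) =13 / 110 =0.12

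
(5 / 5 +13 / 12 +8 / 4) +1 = 61 / 12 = 5.08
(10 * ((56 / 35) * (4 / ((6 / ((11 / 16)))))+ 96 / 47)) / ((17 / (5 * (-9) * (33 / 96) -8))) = -1469707 / 38352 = -38.32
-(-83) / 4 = 83 / 4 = 20.75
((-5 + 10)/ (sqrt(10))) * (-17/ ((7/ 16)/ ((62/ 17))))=-496 * sqrt(10)/ 7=-224.07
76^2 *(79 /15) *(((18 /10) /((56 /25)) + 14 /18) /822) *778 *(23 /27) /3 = 406724231842 /31459995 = 12928.30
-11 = -11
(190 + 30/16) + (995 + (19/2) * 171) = 22491/8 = 2811.38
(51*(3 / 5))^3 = 3581577 / 125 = 28652.62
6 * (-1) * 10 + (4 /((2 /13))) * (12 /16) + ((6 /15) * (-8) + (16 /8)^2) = -39.70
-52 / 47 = -1.11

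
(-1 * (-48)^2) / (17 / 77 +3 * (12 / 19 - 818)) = 3370752 / 3587107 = 0.94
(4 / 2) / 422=1 / 211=0.00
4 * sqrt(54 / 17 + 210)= 8 * sqrt(15402) / 17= 58.40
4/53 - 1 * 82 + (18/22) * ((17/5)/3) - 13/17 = -81.76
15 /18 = 5 /6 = 0.83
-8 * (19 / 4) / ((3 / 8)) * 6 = -608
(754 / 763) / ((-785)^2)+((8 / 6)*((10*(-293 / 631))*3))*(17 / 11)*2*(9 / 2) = -843107380789486 / 3263517124175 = -258.34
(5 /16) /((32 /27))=135 /512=0.26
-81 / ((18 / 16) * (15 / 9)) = -216 / 5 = -43.20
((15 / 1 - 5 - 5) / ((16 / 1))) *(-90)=-225 / 8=-28.12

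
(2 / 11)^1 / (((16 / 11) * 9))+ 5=361 / 72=5.01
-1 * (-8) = 8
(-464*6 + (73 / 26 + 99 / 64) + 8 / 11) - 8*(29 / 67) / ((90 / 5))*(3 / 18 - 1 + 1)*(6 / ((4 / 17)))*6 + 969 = -3338462443 / 1839552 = -1814.82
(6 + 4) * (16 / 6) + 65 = 275 / 3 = 91.67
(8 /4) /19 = 2 /19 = 0.11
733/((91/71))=52043/91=571.90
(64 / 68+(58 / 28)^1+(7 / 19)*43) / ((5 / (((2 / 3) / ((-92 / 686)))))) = -181643 / 9690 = -18.75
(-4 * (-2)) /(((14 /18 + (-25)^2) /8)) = 9 /88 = 0.10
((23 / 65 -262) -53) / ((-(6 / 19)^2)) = 1845793 / 585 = 3155.20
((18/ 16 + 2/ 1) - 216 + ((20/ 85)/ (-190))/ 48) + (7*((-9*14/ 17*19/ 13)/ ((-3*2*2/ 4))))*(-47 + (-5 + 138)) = 1960.86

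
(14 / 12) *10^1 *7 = 245 / 3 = 81.67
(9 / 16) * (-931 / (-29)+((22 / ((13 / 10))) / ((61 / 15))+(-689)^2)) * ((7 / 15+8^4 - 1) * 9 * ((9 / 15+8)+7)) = 1358196123209436 / 8845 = 153555242872.75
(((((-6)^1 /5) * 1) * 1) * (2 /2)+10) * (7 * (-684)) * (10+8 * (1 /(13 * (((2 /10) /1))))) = -7162848 /13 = -550988.31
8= 8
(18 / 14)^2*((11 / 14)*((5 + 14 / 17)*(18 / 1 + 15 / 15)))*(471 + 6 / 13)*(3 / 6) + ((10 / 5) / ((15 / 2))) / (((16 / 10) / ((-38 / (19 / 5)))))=30814562717 / 909636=33875.71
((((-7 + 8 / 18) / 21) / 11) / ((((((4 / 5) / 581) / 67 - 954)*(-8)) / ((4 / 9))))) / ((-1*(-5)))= -0.00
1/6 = 0.17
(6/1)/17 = 6/17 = 0.35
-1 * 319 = -319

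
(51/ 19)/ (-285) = -17/ 1805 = -0.01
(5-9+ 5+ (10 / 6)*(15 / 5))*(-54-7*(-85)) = 3246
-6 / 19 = -0.32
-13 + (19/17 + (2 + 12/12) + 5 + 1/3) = -181/51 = -3.55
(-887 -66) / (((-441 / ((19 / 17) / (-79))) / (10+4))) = -36214 / 84609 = -0.43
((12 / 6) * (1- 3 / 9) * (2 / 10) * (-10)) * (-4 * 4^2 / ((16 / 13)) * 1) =416 / 3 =138.67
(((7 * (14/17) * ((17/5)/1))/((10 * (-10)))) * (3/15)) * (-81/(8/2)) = 3969/5000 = 0.79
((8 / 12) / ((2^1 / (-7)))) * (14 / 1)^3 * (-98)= 1882384 / 3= 627461.33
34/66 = 17/33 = 0.52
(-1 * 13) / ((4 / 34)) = -110.50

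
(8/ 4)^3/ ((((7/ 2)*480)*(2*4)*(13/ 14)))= 1/ 1560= 0.00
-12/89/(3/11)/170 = -22/7565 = -0.00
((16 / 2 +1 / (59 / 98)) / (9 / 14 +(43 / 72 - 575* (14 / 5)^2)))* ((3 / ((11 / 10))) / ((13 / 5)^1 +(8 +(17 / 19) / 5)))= -25585875 / 47172580576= -0.00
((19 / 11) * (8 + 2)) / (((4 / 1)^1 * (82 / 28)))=665 / 451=1.47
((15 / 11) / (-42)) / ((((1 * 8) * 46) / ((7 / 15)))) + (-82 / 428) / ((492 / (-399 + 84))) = 318673 / 2598816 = 0.12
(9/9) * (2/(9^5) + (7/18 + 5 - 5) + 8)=990715/118098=8.39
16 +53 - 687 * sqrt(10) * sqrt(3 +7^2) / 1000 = 69 - 687 * sqrt(130) / 500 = 53.33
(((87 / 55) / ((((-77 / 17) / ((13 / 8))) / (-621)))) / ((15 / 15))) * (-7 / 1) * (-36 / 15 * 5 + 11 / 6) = 242779329 / 9680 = 25080.51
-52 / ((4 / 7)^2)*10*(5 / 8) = -15925 / 16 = -995.31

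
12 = 12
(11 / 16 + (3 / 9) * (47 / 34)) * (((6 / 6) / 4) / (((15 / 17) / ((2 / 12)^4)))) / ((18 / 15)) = 937 / 4478976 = 0.00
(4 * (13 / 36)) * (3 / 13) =1 / 3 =0.33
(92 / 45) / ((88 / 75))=115 / 66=1.74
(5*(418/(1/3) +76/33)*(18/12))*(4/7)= 414580/77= 5384.16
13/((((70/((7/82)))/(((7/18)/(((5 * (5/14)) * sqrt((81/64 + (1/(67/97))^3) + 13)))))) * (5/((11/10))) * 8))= 469469 * sqrt(22311515297)/3071995949475000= 0.00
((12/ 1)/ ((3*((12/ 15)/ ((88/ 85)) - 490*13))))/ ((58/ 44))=-1936/ 4063567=-0.00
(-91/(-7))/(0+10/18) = 117/5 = 23.40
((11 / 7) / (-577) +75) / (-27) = -302914 / 109053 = -2.78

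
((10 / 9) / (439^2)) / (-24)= -5 / 20813868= -0.00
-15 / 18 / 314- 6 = -11309 / 1884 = -6.00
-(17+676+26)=-719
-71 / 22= -3.23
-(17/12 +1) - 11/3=-73/12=-6.08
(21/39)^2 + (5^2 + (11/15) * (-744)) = -439662/845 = -520.31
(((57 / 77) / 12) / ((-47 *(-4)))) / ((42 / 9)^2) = 171 / 11349184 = 0.00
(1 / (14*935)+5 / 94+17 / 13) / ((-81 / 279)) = -168716663 / 35990955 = -4.69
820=820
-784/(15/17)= -13328/15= -888.53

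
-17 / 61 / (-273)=17 / 16653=0.00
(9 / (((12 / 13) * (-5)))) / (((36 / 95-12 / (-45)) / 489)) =-1087047 / 736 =-1476.97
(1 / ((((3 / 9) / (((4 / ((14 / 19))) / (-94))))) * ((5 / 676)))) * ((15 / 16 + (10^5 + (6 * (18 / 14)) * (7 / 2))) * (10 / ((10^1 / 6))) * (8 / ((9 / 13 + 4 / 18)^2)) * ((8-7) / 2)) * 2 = -134469059.98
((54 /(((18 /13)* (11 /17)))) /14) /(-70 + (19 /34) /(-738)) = -8317998 /135247343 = -0.06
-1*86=-86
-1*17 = -17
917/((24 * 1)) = 917/24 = 38.21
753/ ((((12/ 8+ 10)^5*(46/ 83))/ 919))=918985296/ 148035889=6.21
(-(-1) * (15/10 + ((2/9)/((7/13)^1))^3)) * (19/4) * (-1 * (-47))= 701266649/2000376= 350.57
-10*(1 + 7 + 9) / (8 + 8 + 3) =-170 / 19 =-8.95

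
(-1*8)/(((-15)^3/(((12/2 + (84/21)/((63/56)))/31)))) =688/941625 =0.00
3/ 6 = 1/ 2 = 0.50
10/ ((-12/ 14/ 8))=-280/ 3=-93.33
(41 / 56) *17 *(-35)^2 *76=2317525 / 2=1158762.50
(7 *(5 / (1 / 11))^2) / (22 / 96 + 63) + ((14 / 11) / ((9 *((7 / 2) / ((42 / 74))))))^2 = 303058634368 / 904940487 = 334.89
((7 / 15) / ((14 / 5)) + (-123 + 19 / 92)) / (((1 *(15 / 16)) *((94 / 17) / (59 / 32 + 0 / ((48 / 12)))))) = -6789307 / 155664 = -43.62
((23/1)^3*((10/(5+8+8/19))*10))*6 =9246920/17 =543936.47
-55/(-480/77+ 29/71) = 300685/31847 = 9.44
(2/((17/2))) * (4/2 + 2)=16/17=0.94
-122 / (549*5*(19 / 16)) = -32 / 855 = -0.04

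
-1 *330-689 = -1019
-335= -335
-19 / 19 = -1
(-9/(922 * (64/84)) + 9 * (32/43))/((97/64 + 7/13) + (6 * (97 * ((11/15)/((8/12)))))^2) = 2756291850/168992033580811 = 0.00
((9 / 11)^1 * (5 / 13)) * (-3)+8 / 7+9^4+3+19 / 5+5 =32897859 / 5005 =6573.00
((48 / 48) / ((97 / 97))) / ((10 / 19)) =19 / 10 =1.90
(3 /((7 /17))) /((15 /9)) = 153 /35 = 4.37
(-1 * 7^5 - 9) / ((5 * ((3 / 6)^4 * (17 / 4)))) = -1076224 / 85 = -12661.46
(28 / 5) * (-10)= -56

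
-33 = -33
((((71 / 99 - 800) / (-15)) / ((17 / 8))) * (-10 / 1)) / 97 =-1266064 / 489753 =-2.59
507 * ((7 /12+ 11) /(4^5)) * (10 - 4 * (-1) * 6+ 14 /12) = 4956601 /24576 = 201.68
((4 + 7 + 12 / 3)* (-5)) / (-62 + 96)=-75 / 34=-2.21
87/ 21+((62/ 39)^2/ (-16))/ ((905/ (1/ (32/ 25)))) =1021883677/ 246669696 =4.14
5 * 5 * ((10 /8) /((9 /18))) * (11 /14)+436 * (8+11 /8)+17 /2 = 116063 /28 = 4145.11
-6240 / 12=-520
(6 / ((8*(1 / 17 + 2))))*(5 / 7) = 51 / 196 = 0.26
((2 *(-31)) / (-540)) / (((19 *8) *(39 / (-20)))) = -31 / 80028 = -0.00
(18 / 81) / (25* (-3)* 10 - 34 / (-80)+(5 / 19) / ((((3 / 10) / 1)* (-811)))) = -1232720 / 4158078423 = -0.00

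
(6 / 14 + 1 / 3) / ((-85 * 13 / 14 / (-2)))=64 / 3315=0.02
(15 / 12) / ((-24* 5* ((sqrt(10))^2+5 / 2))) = -0.00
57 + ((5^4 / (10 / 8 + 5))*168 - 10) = 16847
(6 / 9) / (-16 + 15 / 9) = -2 / 43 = -0.05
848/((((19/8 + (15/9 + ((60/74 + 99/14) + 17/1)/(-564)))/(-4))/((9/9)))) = -247744896/291973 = -848.52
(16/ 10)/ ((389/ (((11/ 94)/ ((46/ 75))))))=330/ 420509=0.00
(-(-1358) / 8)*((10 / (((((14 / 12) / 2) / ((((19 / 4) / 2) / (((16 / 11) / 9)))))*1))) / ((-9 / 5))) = -1520475 / 64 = -23757.42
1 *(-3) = -3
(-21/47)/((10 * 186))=-7/29140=-0.00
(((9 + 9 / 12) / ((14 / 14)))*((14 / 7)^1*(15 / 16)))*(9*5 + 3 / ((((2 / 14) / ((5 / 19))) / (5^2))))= 254475 / 76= 3348.36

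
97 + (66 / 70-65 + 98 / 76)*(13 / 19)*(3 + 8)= -9486593 / 25270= -375.41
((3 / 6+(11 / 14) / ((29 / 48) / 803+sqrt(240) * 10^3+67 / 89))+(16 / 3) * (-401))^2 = 64326708364430671718297846876383677217702290286016521 / 14070457520727514585064763468947022931034283684 -21887223319752092026815342159214183574016000 * sqrt(15) / 390846042242430960696243429692972859195396769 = 4571756.48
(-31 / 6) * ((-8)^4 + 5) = -42377 / 2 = -21188.50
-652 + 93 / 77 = -50111 / 77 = -650.79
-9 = -9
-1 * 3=-3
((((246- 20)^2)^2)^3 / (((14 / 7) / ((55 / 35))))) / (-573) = -97648136401118318840577415168 / 4011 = -24345085116210002204083130.00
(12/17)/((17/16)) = 192/289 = 0.66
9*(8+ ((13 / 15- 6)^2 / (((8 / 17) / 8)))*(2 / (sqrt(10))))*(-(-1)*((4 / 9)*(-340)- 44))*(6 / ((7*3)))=-50569288*sqrt(10) / 1125- 28096 / 7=-146159.61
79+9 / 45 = 396 / 5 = 79.20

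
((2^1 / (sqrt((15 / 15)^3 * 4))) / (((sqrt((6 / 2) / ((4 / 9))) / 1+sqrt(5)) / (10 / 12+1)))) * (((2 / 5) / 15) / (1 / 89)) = 1958 / (225 * (2 * sqrt(5)+3 * sqrt(3))) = 0.90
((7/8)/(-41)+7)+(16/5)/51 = 588943/83640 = 7.04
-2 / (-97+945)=-1 / 424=-0.00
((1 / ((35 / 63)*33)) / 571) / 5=3 / 157025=0.00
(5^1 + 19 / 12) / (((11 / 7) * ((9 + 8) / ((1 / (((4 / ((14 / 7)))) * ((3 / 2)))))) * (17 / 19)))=10507 / 114444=0.09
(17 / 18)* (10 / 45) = 0.21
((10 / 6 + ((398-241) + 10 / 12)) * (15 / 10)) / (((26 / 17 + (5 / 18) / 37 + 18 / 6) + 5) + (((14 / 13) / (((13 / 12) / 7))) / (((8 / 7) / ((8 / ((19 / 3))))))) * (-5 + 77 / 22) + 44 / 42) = -11070079839 / 44051498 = -251.30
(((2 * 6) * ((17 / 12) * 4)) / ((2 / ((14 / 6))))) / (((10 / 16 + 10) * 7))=1.07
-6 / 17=-0.35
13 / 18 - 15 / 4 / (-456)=3997 / 5472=0.73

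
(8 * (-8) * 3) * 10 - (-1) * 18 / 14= -13431 / 7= -1918.71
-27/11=-2.45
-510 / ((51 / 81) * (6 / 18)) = -2430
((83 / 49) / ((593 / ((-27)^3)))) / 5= -1633689 / 145285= -11.24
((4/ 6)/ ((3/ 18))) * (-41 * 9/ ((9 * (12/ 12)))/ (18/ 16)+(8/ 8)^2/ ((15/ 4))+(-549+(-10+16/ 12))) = -106892/ 45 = -2375.38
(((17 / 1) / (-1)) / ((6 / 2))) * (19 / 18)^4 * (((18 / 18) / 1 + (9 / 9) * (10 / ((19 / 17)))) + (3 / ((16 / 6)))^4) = -3881597267 / 47775744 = -81.25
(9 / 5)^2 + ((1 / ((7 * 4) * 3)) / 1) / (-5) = 6799 / 2100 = 3.24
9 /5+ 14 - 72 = -281 /5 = -56.20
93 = 93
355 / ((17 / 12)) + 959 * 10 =167290 / 17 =9840.59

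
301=301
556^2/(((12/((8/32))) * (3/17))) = 328457/9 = 36495.22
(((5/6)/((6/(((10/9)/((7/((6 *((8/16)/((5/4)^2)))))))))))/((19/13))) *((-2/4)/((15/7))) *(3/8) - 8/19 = -0.42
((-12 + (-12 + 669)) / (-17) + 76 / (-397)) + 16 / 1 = -149373 / 6749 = -22.13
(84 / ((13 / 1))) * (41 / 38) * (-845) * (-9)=1007370 / 19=53019.47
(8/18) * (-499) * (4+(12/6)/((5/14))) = -31936/15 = -2129.07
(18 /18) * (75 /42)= 25 /14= 1.79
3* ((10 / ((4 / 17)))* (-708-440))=-146370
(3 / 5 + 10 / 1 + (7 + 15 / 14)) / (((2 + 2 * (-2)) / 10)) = -1307 / 14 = -93.36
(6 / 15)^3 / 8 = 1 / 125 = 0.01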